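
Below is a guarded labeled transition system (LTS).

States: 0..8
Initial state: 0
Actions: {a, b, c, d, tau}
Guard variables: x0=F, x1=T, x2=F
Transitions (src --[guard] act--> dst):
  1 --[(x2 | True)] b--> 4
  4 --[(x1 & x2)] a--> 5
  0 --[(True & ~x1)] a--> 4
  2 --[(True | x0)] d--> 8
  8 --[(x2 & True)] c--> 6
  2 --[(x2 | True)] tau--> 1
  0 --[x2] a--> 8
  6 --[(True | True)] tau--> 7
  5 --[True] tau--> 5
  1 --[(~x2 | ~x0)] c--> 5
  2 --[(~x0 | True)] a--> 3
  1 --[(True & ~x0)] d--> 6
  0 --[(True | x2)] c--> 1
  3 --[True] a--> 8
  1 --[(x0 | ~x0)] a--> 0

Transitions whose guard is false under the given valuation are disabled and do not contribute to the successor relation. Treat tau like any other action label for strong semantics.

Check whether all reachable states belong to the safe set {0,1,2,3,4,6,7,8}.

Inv-set: {0,1,2,3,4,6,7,8}
Reachable = {0,1,4,5,6,7}
  0: safe
  1: safe
  4: safe
  5: outside
  6: safe
  7: safe
witness against invariant: c·c → 5

Answer: INVARIANT VIOLATED at state 5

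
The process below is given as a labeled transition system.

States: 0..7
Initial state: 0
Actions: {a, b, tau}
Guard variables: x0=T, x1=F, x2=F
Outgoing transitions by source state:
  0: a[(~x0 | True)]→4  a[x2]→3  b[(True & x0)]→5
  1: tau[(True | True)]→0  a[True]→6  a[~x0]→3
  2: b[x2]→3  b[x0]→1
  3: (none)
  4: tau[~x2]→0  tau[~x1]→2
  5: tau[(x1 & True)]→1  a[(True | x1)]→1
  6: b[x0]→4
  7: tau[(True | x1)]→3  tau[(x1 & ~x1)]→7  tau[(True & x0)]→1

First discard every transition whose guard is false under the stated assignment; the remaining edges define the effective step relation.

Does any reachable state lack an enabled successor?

R = {0,1,2,4,5,6}
  0: a→4  b→5  [deg 2]
  1: a→6  tau→0  [deg 2]
  2: b→1  [deg 1]
  4: tau→0  tau→2  [deg 2]
  5: a→1  [deg 1]
  6: b→4  [deg 1]

Answer: DEADLOCK-FREE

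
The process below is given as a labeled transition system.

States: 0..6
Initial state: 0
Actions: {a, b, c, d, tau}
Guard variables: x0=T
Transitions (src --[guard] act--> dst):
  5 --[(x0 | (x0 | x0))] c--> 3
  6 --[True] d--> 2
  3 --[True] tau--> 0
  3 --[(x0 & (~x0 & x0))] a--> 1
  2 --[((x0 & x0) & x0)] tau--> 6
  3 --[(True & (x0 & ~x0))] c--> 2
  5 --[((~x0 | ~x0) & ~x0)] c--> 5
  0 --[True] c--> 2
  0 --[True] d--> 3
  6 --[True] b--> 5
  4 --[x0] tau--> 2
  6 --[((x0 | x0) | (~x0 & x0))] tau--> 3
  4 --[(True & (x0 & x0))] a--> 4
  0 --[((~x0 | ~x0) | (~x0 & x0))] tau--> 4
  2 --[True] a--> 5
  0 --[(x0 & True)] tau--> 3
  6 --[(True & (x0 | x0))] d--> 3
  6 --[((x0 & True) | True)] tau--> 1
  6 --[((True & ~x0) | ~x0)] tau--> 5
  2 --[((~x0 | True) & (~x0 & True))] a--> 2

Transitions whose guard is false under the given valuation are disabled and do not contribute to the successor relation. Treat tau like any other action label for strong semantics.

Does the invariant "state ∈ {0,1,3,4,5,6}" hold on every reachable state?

Allowed set {0,1,3,4,5,6}
Reachable = {0,1,2,3,5,6}
  0: safe
  1: safe
  2: outside
  3: safe
  5: safe
  6: safe
witness against invariant: c → 2

Answer: INVARIANT VIOLATED at state 2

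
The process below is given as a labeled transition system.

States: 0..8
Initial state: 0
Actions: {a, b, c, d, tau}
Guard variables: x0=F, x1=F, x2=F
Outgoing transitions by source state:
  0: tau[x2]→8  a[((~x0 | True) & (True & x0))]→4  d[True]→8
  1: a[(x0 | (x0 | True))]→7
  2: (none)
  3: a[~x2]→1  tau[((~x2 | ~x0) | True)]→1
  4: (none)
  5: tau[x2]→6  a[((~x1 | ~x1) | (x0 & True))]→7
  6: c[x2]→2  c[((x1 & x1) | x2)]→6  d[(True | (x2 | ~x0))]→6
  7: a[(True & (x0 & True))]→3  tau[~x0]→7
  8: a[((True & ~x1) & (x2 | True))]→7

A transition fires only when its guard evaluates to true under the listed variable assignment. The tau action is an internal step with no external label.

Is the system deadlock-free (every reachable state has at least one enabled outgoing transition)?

Reachable = {0,7,8}
  0: d→8  [deg 1]
  7: tau→7  [deg 1]
  8: a→7  [deg 1]

Answer: DEADLOCK-FREE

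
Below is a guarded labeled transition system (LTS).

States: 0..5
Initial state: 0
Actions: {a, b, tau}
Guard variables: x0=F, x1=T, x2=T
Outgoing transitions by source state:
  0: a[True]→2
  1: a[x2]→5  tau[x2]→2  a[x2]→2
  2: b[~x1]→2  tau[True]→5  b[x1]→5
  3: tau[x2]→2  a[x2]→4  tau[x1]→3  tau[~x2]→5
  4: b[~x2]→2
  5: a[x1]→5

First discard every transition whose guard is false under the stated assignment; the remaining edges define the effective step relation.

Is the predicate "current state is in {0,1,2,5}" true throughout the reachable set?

Answer: INVARIANT HOLDS

Working:
Inv-set: {0,1,2,5}
Reach set: {0,2,5}
  0: safe
  2: safe
  5: safe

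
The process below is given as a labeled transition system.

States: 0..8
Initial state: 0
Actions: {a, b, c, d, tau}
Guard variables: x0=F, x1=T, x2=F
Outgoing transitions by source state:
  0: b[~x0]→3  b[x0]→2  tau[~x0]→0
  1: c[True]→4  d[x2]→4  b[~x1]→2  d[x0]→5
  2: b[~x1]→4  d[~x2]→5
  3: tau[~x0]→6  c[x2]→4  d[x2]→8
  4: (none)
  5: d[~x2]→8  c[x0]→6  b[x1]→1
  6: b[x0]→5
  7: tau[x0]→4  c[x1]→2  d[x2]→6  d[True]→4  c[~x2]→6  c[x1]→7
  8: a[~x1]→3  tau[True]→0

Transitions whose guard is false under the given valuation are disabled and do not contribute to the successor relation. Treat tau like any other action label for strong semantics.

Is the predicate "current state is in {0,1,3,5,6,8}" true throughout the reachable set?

Inv-set: {0,1,3,5,6,8}
R = {0,3,6}
  0: safe
  3: safe
  6: safe

Answer: INVARIANT HOLDS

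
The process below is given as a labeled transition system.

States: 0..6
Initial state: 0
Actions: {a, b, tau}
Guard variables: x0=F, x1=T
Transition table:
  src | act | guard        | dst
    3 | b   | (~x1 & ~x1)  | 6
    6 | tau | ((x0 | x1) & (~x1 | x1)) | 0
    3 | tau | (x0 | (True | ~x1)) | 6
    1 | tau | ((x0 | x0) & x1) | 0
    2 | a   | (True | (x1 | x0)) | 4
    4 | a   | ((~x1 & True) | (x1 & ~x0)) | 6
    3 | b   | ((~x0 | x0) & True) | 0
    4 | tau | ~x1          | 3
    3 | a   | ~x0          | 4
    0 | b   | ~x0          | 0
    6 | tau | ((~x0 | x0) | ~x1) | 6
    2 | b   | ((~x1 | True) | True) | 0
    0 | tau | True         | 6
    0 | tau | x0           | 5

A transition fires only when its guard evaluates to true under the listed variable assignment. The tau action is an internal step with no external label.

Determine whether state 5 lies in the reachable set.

After dropping false guards: 10 live edges.
depth 0: {0}
depth 1: {6}  total {0,6}
Reachable = {0,6}

Answer: UNREACHABLE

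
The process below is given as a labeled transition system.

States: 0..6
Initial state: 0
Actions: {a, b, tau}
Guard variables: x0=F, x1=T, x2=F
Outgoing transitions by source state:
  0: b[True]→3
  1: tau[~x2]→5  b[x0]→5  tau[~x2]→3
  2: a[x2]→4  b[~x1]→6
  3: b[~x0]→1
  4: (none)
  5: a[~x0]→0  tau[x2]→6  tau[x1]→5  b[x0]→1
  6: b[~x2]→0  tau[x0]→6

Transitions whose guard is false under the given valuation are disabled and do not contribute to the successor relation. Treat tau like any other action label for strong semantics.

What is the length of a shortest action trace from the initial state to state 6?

Answer: UNREACHABLE

Analysis:
Layered search for 6:
  L0 = {0}
  L1 = {3}
  L2 = {1}
  L3 = {5}
6 never appears.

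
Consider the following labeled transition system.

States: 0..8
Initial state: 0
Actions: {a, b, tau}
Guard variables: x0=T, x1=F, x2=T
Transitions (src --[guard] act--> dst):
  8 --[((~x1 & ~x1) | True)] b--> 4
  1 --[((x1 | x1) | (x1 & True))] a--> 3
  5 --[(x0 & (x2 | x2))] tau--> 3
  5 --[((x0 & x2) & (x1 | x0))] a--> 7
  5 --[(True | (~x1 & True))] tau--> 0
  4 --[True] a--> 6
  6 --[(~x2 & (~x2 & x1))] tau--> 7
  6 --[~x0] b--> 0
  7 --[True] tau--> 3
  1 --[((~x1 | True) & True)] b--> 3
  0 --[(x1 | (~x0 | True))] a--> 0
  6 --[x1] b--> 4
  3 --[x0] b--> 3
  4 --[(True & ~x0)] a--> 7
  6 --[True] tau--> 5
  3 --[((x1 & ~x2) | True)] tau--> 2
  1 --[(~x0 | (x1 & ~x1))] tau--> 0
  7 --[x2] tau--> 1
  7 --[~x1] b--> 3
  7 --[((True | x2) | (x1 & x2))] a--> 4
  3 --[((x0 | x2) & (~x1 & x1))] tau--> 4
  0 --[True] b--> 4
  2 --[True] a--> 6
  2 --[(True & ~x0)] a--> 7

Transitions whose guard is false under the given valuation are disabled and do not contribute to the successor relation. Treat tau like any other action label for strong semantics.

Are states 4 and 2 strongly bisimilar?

Answer: BISIMILAR

Trace:
Refine partition for ~:
  π0 = {{0,1,2,3,4,5,6,7,8}}
  π1 = {{0},{1,8},{2,4},{3},{5},{6},{7}}
  π2 = {{0},{1},{2,4},{3},{5},{6},{7},{8}}
stable after 3 split(s): 8 block(s)
[4]={2,4}  [2]={2,4}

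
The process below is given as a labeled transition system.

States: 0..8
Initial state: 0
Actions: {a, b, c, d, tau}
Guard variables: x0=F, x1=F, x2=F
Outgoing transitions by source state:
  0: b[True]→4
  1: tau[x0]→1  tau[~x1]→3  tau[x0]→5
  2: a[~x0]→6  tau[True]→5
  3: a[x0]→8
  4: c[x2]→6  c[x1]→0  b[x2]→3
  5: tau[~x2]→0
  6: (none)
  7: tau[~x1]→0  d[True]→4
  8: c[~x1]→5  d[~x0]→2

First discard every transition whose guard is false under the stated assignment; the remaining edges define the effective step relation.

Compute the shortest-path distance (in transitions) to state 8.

Answer: UNREACHABLE

Working:
Layered search for 8:
  depth 0: {0}
  depth 1: {4}
8 never appears.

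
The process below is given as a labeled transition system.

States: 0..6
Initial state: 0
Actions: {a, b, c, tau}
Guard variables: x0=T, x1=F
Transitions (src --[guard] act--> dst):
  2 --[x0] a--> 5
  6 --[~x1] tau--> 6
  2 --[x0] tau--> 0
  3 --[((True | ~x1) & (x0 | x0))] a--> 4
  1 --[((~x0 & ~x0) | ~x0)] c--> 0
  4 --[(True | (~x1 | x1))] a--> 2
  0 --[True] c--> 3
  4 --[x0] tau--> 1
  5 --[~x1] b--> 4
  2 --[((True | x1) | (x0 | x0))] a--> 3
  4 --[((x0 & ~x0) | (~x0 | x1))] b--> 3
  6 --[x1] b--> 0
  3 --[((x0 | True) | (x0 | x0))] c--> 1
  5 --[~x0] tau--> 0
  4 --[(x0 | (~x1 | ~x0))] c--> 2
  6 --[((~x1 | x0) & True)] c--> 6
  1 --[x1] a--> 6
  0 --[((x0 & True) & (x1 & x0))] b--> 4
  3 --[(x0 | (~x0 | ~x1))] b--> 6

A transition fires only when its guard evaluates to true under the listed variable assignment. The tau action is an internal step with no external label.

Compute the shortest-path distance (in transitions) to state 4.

Answer: 2

Analysis:
Breadth-first toward 4:
  L0 = {0}
  L1 = {3}
  L2 = {1,4,6}
first hit 4 at d=2 via c·a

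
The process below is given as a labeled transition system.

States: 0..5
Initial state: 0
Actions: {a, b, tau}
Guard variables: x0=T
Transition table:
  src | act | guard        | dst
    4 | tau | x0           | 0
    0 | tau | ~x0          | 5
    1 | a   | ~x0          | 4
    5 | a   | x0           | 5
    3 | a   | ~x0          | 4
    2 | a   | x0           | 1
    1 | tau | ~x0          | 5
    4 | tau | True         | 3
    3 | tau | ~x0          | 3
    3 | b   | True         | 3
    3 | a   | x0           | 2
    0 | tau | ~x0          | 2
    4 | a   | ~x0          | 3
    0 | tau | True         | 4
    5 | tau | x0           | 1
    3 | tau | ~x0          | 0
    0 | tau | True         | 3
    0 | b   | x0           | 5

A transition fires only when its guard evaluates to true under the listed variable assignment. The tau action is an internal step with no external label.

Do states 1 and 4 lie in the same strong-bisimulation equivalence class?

Answer: NOT BISIMILAR

Trace:
Bisimulation quotient by refinement:
  P[0] = {{0,1,2,3,4,5}}
  P[1] = {{0},{1},{2},{3},{4},{5}}
Fixed point at round 2; 6 class(es).
1∈{1}, 4∈{4}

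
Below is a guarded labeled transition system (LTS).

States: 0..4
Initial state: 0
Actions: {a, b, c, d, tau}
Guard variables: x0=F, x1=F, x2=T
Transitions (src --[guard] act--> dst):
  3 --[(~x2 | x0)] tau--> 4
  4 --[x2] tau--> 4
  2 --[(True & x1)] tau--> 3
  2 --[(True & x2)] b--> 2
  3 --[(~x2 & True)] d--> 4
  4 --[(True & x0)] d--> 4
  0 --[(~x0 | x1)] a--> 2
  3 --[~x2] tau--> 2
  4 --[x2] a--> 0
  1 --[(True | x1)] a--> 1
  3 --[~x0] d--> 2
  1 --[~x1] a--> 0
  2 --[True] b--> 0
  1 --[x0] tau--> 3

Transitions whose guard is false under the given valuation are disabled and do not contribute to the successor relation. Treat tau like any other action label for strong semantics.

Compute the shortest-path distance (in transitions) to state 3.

BFS to 3:
  depth 0: {0}
  depth 1: {2}
3 never appears.

Answer: UNREACHABLE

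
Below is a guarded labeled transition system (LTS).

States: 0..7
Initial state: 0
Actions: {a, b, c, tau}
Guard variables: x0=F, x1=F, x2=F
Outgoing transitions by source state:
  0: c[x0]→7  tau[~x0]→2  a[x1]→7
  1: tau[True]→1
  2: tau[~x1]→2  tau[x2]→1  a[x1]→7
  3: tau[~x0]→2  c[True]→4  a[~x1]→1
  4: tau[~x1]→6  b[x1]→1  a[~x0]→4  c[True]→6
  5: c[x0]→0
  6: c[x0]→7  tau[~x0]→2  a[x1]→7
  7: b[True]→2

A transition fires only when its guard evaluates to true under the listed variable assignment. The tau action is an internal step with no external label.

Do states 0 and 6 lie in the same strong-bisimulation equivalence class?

Answer: BISIMILAR

Working:
Bisimulation quotient by refinement:
  P[0] = {{0,1,2,3,4,5,6,7}}
  P[1] = {{0,1,2,6},{3,4},{5},{7}}
  P[2] = {{0,1,2,6},{3},{4},{5},{7}}
stable after 3 split(s): 5 block(s)
0∈{0,1,2,6}, 6∈{0,1,2,6}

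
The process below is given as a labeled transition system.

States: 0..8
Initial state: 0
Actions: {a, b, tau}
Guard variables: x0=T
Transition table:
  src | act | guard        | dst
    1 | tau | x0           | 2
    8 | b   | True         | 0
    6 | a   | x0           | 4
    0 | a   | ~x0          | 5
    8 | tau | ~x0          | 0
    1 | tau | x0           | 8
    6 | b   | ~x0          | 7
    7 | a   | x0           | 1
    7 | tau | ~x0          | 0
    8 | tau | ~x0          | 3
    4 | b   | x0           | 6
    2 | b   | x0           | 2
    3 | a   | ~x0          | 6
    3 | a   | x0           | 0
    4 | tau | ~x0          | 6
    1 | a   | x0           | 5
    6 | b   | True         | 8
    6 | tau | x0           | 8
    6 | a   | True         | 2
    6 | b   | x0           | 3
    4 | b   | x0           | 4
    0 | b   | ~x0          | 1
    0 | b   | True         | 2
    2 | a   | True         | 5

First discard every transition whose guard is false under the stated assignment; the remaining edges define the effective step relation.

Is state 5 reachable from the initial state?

Answer: REACHABLE

Analysis:
Guard filter leaves 16 enabled edge(s).
depth 0: {0}
depth 1: {2}  total {0,2}
depth 2: {5}  total {0,2,5}
Reach set: {0,2,5}
Path to 5: b·a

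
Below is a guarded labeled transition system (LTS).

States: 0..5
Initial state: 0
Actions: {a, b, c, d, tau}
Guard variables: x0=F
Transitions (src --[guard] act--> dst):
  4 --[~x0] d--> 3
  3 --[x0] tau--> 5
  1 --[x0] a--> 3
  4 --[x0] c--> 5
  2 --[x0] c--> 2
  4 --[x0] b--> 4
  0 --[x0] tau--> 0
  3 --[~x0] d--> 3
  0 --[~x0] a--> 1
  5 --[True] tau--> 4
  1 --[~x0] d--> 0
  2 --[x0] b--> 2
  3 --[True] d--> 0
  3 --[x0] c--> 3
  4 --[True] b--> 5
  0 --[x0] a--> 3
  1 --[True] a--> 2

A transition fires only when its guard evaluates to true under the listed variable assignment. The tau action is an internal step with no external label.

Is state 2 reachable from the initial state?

After dropping false guards: 8 live edges.
Layer 0: {0}
Layer 1: {1}  now seen {0,1}
Layer 2: {2}  now seen {0,1,2}
Reach set: {0,1,2}
Path to 2: a·a

Answer: REACHABLE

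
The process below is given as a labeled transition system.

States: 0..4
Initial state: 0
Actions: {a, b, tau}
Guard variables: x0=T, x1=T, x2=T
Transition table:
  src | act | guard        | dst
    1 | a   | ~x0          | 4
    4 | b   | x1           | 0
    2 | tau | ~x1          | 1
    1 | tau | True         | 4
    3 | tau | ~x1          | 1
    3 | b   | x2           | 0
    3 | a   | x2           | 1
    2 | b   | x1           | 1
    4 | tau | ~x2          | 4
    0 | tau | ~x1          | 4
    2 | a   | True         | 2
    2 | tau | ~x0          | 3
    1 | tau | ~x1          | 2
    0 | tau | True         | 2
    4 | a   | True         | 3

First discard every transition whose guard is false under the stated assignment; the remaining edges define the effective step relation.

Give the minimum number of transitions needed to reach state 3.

Breadth-first toward 3:
  L0 = {0}
  L1 = {2}
  L2 = {1}
  L3 = {4}
  L4 = {3}
first hit 3 at d=4 via tau·b·tau·a

Answer: 4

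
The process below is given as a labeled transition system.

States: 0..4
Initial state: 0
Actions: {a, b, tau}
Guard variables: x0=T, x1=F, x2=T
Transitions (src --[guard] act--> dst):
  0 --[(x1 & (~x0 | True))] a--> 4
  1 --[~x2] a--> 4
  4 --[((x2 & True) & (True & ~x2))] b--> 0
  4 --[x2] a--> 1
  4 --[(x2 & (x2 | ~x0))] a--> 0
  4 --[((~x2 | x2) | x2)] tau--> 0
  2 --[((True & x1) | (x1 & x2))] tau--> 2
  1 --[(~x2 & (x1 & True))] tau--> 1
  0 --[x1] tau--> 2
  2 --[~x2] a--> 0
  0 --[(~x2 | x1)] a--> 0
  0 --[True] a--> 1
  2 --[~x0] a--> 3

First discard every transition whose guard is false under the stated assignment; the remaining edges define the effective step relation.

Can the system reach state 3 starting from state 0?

Guard filter leaves 4 enabled edge(s).
L0 = {0}
L1 = {1}  total {0,1}
Reach set: {0,1}

Answer: UNREACHABLE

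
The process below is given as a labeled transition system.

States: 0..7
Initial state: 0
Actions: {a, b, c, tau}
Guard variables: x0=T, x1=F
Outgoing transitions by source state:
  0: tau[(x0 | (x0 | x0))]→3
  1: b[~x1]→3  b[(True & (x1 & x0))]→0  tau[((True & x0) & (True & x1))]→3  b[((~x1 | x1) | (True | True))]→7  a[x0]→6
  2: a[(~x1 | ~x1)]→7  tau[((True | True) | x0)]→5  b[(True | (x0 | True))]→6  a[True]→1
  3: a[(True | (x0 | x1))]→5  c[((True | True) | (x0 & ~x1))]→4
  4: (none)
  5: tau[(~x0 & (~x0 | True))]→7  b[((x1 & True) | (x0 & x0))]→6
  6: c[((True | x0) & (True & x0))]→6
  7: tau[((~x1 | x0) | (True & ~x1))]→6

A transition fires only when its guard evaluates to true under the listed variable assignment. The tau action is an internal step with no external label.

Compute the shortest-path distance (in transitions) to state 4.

BFS to 4:
  depth 0: {0}
  depth 1: {3}
  depth 2: {4,5}
first hit 4 at d=2 via tau·c

Answer: 2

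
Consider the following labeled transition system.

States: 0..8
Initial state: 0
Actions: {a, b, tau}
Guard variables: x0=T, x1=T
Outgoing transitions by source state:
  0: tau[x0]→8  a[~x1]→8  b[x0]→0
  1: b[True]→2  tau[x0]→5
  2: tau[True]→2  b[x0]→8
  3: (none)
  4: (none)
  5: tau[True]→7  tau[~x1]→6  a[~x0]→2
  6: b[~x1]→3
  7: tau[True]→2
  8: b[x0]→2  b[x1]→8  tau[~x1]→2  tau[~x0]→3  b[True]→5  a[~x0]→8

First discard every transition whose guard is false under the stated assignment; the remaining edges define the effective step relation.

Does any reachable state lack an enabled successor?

R = {0,2,5,7,8}
  0: b→0  tau→8  [2 out]
  2: b→8  tau→2  [2 out]
  5: tau→7  [1 out]
  7: tau→2  [1 out]
  8: b→2  b→5  b→8  [3 out]

Answer: DEADLOCK-FREE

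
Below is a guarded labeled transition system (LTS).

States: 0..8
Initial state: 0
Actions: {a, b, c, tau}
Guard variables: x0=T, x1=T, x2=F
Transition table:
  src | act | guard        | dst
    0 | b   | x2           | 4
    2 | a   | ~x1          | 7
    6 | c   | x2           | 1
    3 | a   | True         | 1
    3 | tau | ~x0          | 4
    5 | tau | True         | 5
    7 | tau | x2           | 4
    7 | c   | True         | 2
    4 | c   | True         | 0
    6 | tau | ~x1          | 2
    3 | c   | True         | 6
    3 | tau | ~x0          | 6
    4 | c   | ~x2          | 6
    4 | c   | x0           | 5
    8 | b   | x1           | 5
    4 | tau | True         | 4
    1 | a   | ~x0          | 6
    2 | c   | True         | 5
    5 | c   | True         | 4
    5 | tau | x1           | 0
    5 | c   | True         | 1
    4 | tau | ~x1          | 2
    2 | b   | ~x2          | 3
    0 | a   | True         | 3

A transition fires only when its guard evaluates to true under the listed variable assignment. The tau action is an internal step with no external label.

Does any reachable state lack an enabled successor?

R = {0,1,3,6}
  0: a→3  [1 out]
  1: ∅  [no exit]
  3: a→1  c→6  [2 out]
  6: ∅  [no exit]
trace reaching 1: a·a

Answer: DEADLOCK at state 1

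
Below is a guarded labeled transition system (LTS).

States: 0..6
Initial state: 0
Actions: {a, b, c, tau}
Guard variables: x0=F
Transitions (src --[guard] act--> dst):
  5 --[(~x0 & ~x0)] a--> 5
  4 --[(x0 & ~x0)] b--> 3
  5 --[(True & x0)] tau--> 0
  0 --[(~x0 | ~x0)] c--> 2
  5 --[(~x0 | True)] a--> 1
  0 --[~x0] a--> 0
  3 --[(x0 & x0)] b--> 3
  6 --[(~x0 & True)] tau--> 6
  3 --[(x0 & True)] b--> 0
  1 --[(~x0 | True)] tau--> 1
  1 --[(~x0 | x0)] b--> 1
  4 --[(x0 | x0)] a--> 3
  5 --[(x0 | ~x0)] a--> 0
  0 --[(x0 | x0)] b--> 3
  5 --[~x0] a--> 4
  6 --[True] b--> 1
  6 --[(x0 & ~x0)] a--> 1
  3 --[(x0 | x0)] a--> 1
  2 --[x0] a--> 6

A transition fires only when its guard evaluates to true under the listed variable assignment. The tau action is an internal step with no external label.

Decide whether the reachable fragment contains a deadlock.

Reach set: {0,2}
  0: a→0  c→2  [2 out]
  2: ∅  [STUCK]
Path to 2: c

Answer: DEADLOCK at state 2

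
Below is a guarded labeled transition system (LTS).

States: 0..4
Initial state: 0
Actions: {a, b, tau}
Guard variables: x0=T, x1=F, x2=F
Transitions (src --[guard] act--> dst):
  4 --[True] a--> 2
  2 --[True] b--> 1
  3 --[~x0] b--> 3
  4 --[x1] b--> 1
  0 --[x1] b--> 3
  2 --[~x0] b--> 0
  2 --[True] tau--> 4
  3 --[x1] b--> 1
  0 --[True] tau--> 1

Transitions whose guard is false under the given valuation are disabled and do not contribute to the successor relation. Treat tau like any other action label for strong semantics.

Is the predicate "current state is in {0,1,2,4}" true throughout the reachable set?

Answer: INVARIANT HOLDS

Trace:
Safe = {0,1,2,4}
Reach set: {0,1}
  0: ✓
  1: ✓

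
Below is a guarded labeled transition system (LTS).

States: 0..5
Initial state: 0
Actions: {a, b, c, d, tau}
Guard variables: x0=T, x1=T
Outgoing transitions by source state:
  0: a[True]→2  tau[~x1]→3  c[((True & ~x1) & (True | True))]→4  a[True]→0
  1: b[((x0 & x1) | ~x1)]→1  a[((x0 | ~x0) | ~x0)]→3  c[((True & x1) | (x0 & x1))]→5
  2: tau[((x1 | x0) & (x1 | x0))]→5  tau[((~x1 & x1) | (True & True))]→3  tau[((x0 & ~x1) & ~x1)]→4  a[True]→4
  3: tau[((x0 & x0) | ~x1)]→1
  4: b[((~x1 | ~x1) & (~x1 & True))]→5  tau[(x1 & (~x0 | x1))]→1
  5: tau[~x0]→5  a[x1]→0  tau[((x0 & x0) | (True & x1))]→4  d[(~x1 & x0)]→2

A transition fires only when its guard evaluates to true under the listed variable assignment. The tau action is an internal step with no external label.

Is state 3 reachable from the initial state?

Answer: REACHABLE

Analysis:
After dropping false guards: 12 live edges.
depth 0: {0}
depth 1: {2}  now seen {0,2}
depth 2: {3,4,5}  now seen {0,2,3,4,5}
depth 3: {1}  now seen {0,1,2,3,4,5}
R = {0,1,2,3,4,5}
Path to 3: a·tau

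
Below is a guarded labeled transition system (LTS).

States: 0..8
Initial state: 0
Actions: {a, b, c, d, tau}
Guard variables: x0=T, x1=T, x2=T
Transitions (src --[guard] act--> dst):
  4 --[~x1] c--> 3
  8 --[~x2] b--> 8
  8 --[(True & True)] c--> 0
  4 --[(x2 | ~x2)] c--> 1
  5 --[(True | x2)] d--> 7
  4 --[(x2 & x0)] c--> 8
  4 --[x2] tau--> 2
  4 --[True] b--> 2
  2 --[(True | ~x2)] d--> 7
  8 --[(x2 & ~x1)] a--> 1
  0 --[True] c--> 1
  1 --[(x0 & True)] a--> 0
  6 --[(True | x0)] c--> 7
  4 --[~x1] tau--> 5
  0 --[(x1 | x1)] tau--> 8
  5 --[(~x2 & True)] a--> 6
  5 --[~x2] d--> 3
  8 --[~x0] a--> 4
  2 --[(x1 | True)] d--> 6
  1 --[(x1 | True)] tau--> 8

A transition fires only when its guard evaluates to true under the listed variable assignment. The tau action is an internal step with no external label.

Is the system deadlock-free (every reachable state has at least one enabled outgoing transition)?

Reach set: {0,1,8}
  0: c→1  tau→8  [deg 2]
  1: a→0  tau→8  [deg 2]
  8: c→0  [deg 1]

Answer: DEADLOCK-FREE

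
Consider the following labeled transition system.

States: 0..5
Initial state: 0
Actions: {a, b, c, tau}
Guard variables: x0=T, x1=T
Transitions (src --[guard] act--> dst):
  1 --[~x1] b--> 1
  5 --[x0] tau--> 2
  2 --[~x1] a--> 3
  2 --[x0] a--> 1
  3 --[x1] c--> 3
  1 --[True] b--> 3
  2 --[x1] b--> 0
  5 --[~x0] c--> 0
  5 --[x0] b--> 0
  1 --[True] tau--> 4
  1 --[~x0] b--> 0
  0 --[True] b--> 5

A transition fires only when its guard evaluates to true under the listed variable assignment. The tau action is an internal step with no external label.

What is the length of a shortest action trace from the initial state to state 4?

Answer: 4

Trace:
Breadth-first toward 4:
  depth 0: {0}
  depth 1: {5}
  depth 2: {2}
  depth 3: {1}
  depth 4: {3,4}
depth(4)=4, e.g. b·tau·a·tau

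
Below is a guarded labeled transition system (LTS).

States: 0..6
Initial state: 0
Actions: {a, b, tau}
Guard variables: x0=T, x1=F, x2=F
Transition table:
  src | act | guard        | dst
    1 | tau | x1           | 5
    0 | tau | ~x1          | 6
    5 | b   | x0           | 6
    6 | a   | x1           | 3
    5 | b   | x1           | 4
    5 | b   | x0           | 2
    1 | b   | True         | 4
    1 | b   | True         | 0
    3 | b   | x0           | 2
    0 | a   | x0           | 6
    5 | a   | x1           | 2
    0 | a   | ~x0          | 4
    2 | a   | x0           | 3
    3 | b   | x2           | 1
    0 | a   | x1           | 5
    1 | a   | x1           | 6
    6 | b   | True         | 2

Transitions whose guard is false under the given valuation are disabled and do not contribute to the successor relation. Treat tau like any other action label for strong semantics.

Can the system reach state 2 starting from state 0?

After dropping false guards: 9 live edges.
L0 = {0}
L1 = {6}  now seen {0,6}
L2 = {2}  now seen {0,2,6}
L3 = {3}  now seen {0,2,3,6}
Reach set: {0,2,3,6}
Path to 2: tau·b

Answer: REACHABLE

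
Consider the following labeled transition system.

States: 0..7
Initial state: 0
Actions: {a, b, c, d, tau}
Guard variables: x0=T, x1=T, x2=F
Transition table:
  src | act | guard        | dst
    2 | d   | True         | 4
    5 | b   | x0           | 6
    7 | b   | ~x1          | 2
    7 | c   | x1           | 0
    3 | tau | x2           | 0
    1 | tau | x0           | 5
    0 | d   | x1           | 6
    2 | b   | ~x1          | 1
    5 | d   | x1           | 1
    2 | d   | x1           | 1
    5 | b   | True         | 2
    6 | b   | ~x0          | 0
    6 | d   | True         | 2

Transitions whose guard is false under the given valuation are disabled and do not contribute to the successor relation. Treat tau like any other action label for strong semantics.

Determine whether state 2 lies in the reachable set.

After dropping false guards: 9 live edges.
depth 0: {0}
depth 1: {6}  cumulative {0,6}
depth 2: {2}  cumulative {0,2,6}
depth 3: {1,4}  cumulative {0,1,2,4,6}
depth 4: {5}  cumulative {0,1,2,4,5,6}
Reach set: {0,1,2,4,5,6}
Path to 2: d·d

Answer: REACHABLE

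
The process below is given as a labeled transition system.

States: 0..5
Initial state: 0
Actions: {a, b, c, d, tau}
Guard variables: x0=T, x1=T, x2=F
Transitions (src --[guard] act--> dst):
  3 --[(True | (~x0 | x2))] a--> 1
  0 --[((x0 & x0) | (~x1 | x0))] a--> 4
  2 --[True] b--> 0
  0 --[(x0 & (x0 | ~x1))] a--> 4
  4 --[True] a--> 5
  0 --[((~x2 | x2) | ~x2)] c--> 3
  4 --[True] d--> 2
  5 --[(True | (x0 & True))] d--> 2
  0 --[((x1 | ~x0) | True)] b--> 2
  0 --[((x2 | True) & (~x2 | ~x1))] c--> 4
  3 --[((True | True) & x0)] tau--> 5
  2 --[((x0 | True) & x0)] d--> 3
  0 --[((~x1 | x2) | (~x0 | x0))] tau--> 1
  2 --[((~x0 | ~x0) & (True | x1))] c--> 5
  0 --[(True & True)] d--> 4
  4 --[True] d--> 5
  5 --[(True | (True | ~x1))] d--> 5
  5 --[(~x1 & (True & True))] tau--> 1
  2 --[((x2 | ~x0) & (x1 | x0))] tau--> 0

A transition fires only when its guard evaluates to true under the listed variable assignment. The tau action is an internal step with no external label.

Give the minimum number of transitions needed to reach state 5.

Breadth-first toward 5:
  Layer 0: {0}
  Layer 1: {1,2,3,4}
  Layer 2: {5}
5 enters at depth 2; path a·a

Answer: 2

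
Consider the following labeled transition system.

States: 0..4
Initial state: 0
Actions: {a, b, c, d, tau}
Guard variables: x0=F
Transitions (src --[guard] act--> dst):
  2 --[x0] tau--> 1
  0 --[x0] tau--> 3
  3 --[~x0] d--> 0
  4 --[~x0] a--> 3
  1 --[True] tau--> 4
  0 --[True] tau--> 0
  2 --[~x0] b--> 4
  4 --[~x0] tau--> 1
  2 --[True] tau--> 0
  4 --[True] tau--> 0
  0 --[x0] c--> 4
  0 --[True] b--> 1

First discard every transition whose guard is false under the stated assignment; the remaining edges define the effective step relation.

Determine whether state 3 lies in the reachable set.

After dropping false guards: 9 live edges.
depth 0: {0}
depth 1: {1}  total {0,1}
depth 2: {4}  total {0,1,4}
depth 3: {3}  total {0,1,3,4}
Reachable = {0,1,3,4}
Path to 3: b·tau·a

Answer: REACHABLE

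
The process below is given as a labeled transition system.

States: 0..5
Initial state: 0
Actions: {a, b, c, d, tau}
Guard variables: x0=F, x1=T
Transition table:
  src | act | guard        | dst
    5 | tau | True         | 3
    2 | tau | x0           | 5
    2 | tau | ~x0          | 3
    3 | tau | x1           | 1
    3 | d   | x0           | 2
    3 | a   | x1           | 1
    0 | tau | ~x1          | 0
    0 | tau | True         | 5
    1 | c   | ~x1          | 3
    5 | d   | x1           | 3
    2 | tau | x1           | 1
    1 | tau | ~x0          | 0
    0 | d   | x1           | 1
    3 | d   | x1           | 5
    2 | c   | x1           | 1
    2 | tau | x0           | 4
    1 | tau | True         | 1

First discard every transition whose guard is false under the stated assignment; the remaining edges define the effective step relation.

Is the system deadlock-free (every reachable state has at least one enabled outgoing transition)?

Reach set: {0,1,3,5}
  0: d→1  tau→5  [2 exit(s)]
  1: tau→0  tau→1  [2 exit(s)]
  3: a→1  d→5  tau→1  [3 exit(s)]
  5: d→3  tau→3  [2 exit(s)]

Answer: DEADLOCK-FREE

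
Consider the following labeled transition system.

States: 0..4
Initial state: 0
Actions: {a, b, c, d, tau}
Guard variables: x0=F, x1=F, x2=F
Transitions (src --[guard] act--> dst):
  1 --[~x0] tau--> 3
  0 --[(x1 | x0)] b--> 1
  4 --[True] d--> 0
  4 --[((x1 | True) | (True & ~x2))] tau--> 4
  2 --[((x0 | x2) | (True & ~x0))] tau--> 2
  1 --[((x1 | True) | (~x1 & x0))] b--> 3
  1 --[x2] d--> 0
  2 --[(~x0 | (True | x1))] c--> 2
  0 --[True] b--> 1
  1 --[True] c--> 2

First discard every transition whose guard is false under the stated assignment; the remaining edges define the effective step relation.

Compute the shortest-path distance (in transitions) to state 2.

Layered search for 2:
  depth 0: {0}
  depth 1: {1}
  depth 2: {2,3}
first hit 2 at d=2 via b·c

Answer: 2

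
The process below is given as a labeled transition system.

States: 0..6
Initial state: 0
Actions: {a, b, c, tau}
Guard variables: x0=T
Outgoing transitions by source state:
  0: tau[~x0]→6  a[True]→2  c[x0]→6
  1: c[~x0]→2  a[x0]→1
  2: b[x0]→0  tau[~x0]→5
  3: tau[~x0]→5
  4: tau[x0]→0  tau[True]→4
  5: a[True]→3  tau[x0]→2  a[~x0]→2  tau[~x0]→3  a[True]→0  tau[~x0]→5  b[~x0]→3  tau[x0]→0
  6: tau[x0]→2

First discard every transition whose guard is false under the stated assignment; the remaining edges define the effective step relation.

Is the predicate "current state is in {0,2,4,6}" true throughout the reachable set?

Inv-set: {0,2,4,6}
Reach set: {0,2,6}
  0: ✓
  2: ✓
  6: ✓

Answer: INVARIANT HOLDS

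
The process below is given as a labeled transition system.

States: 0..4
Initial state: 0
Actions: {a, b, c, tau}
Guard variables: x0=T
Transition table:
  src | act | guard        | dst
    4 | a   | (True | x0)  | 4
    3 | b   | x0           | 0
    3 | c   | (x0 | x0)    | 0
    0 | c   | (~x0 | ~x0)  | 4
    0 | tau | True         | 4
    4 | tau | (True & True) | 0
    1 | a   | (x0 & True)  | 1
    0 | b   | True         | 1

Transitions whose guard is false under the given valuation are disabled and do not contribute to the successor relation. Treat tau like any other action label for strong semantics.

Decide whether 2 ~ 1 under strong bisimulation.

Refine partition for ~:
  round 0: {{0,1,2,3,4}}
  round 1: {{0},{1},{2},{3},{4}}
Fixed point at round 2; 5 class(es).
class of 2: {2}; class of 1: {1}

Answer: NOT BISIMILAR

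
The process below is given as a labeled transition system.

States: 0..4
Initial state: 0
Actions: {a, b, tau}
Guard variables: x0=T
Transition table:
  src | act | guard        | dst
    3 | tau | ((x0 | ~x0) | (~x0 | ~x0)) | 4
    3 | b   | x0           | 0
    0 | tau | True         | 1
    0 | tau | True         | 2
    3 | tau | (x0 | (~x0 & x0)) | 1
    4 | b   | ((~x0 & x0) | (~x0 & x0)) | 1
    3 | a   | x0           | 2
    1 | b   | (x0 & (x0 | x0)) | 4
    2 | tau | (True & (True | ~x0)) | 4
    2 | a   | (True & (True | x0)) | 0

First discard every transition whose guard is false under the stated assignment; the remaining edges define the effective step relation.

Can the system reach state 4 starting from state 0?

9 transition(s) survive guard evaluation.
Layer 0: {0}
Layer 1: {1,2}  cumulative {0,1,2}
Layer 2: {4}  cumulative {0,1,2,4}
Reachable = {0,1,2,4}
witness 4: tau·b

Answer: REACHABLE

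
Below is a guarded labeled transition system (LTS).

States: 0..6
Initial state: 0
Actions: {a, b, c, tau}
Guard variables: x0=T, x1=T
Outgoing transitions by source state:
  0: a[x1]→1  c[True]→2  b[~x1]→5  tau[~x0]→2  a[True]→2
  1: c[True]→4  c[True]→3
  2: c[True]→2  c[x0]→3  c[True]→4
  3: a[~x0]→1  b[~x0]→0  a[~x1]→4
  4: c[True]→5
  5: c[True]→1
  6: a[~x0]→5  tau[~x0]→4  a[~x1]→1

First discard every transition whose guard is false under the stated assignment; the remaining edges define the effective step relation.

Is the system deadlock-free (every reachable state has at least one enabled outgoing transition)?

Answer: DEADLOCK at state 3

Analysis:
Reach set: {0,1,2,3,4,5}
  0: a→1  a→2  c→2  [3 out]
  1: c→3  c→4  [2 out]
  2: c→2  c→3  c→4  [3 out]
  3: ∅  [no exit]
  4: c→5  [1 out]
  5: c→1  [1 out]
Path to 3: a·c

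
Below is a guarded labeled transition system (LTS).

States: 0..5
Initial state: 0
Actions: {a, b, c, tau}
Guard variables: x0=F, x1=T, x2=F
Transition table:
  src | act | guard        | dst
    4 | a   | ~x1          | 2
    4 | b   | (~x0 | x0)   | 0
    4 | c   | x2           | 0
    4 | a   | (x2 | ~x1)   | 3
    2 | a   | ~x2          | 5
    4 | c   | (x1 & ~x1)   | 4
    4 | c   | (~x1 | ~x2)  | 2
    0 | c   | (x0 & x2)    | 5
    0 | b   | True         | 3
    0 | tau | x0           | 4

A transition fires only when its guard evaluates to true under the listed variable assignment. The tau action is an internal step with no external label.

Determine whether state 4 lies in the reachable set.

Answer: UNREACHABLE

Working:
After dropping false guards: 4 live edges.
L0 = {0}
L1 = {3}  now seen {0,3}
R = {0,3}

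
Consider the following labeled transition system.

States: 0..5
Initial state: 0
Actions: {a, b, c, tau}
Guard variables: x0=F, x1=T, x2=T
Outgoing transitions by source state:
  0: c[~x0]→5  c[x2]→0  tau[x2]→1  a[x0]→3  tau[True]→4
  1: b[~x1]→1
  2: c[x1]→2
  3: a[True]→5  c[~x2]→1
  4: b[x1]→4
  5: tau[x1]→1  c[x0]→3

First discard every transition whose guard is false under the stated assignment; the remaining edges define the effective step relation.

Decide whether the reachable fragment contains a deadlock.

Answer: DEADLOCK at state 1

Analysis:
Reachable = {0,1,4,5}
  0: c→0  c→5  tau→1  tau→4  [4 out]
  1: ∅  [no exit]
  4: b→4  [1 out]
  5: tau→1  [1 out]
Path to 1: tau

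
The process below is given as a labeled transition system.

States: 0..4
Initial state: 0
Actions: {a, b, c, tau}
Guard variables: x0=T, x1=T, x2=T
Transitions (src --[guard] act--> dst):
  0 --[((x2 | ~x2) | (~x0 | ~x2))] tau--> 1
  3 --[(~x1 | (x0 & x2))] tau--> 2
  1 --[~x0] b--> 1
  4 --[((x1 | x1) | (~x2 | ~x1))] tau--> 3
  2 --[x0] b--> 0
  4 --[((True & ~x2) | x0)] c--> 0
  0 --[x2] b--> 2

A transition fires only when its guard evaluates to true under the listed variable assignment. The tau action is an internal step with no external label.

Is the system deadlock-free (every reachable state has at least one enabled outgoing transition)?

Reach set: {0,1,2}
  0: b→2  tau→1  [2 exit(s)]
  1: ∅  [deadlock]
  2: b→0  [1 exit(s)]
witness 1: tau

Answer: DEADLOCK at state 1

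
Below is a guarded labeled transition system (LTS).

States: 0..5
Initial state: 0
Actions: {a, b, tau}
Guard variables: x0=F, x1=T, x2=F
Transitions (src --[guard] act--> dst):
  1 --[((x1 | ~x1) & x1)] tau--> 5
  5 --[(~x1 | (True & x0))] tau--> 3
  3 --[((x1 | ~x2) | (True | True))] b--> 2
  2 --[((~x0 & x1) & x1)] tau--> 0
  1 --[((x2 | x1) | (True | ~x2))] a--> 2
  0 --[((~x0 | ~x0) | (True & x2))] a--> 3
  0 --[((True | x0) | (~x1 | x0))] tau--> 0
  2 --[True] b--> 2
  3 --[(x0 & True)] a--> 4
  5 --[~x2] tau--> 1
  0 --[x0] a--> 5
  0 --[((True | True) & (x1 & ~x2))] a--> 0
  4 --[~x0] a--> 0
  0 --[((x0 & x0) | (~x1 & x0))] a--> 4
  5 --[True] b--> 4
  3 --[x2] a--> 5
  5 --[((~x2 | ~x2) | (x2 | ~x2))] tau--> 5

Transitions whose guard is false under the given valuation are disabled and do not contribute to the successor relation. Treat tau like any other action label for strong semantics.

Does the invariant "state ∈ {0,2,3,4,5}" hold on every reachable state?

Safe = {0,2,3,4,5}
Reach set: {0,2,3}
  0: ✓
  2: ✓
  3: ✓

Answer: INVARIANT HOLDS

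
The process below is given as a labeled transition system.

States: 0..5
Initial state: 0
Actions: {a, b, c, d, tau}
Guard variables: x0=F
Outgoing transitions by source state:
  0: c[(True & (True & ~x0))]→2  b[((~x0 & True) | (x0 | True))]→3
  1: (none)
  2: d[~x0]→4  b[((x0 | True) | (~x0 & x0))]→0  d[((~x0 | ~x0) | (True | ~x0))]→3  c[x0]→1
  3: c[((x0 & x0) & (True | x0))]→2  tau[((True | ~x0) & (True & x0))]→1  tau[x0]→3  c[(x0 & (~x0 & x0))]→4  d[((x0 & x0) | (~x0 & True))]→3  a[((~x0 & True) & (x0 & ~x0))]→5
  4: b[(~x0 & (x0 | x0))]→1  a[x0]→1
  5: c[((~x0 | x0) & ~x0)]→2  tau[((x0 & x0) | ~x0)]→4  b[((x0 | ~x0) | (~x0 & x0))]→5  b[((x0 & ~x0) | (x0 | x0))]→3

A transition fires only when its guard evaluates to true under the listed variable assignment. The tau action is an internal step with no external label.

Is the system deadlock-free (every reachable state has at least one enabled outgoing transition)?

R = {0,2,3,4}
  0: b→3  c→2  [2 out]
  2: b→0  d→3  d→4  [3 out]
  3: d→3  [1 out]
  4: ∅  [deadlock]
trace reaching 4: c·d

Answer: DEADLOCK at state 4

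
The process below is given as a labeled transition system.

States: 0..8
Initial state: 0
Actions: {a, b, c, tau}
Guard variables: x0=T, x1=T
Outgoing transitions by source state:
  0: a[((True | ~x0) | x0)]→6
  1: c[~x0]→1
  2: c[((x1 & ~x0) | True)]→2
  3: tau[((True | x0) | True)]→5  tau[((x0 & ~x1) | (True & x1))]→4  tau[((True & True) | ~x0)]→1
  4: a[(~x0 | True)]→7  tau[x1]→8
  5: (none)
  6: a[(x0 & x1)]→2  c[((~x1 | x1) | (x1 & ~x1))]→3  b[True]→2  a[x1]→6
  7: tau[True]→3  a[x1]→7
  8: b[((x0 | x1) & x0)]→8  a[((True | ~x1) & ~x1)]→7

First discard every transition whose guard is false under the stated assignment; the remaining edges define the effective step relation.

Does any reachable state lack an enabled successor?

R = {0,1,2,3,4,5,6,7,8}
  0: a→6  [1 out]
  1: ∅  [STUCK]
  2: c→2  [1 out]
  3: tau→1  tau→4  tau→5  [3 out]
  4: a→7  tau→8  [2 out]
  5: ∅  [STUCK]
  6: a→2  a→6  b→2  c→3  [4 out]
  7: a→7  tau→3  [2 out]
  8: b→8  [1 out]
witness 1: a·c·tau

Answer: DEADLOCK at state 1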